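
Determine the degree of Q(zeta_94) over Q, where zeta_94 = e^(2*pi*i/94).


The degree equals Euler's totient phi(94).
94 = 2 * 47
phi(94) = 46

46


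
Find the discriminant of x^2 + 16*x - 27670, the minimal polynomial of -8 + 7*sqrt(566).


The element -8 + 7*sqrt(566) has minimal polynomial:
x^2 + 16*x - 27670
Discriminant = (16)^2 - 4*(-27670)
= 256 + 110680
= 110936

110936


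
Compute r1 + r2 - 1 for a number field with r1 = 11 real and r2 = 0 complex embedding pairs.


By Dirichlet's unit theorem:
rank = r1 + r2 - 1
= 11 + 0 - 1
= 10

10


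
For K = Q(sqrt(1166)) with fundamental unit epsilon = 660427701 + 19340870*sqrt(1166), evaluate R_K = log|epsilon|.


epsilon = 660427701 + 19340870*sqrt(1166)
= 1.3209e+09
R = ln(1.3209e+09)
= 21.0015

21.0015


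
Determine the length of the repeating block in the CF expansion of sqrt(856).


Run the CF algorithm for sqrt(856).
a_0 = floor(sqrt(856)) = 29; set m_0=0, q_0=1.
Recurrence: m' = q*a - m,  q' = (d - m'^2)/q,  a' = floor((a_0 + m')/q').
  step 1: m=29, q=15, a=3
  step 2: m=16, q=40, a=1
  step 3: m=24, q=7, a=7
  step 4: m=25, q=33, a=1
  step 5: m=8, q=24, a=1
  step 6: m=16, q=25, a=1
  step 7: m=9, q=31, a=1
  step 8: m=22, q=12, a=4
  step 9: m=26, q=15, a=3
  step 10: m=19, q=33, a=1
  step 11: m=14, q=20, a=2
  step 12: m=26, q=9, a=6
  step 13: m=28, q=8, a=7
  step 14: m=28, q=9, a=6
  step 15: m=26, q=20, a=2
  step 16: m=14, q=33, a=1
  step 17: m=19, q=15, a=3
  step 18: m=26, q=12, a=4
  step 19: m=22, q=31, a=1
  step 20: m=9, q=25, a=1
  step 21: m=16, q=24, a=1
  step 22: m=8, q=33, a=1
  step 23: m=25, q=7, a=7
  step 24: m=24, q=40, a=1
  step 25: m=16, q=15, a=3
  step 26: m=29, q=1, a=58
a_26 = 2*a_0 = 58, so the period closes here.
sqrt(856) = [29; 3, 1, 7, 1, 1, 1, 1, 4, 3, 1, 2, 6, 7, 6, 2, 1, 3, 4, 1, 1, 1, 1, 7, 1, 3, 58]
Period length = 26

26


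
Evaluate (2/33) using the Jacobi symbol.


Compute (2/33) via quadratic reciprocity:
  pull out 2: (2/33) = +1  (since 33 mod 8 = 1)
  (1/33) = 1
Product of signs = 1

1


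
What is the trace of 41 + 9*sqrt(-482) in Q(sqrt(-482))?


Tr(a + b*sqrt(d)) = (a + b*sqrt(d)) + (a - b*sqrt(d)) = 2a
= 2 * (41)
= 82

82


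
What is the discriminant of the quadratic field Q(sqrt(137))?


For K = Q(sqrt(d)) with d squarefree: disc(K) = d if d = 1 mod 4, and disc(K) = 4d if d = 2 or 3 mod 4.
Here d = 137, and d mod 4 = 1.
d = 1 mod 4 (O_K = Z[(1+sqrt(d))/2]), so disc(K) = d = 137

137


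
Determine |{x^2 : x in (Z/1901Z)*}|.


For prime p, the number of non-zero quadratic residues is (p-1)/2.
= (1901-1)/2
= 950

950


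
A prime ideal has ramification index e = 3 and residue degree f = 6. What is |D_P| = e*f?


|D_P| = e * f
= 3 * 6
= 18

18


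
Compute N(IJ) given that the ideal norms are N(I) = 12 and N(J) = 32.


N(IJ) = N(I) * N(J)
= 12 * 32
= 384

384


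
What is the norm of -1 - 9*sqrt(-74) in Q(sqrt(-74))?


N(a + b*sqrt(d)) = a^2 - d*b^2
= (-1)^2 - (-74)*(-9)^2
= 1 + 5994
= 5995

5995


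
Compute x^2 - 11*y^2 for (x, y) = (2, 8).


x^2 - d*y^2
= 2^2 - 11*8^2
= 4 - 704
= -700

-700


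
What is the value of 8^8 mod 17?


p = 17 is prime and the exponent is (p-1)/2 = 8, so by Euler's criterion 8^8 = (8/17) = +1 or -1 mod 17.
Compute by square-and-multiply:
  8 = 8 (binary 1000)
  Repeated squaring mod 17: 8^1 = 8, 8^2 = 13, 8^4 = 16, 8^8 = 1
  8^8 = 1 mod 17
Result 1: 8 is a quadratic residue mod 17.
8^8 mod 17 = 1

1


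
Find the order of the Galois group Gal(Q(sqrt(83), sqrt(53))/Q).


The 2 square roots of distinct primes are multiplicatively independent over Q,
so [K:Q] = 2^2 and Gal(K/Q) is isomorphic to (Z/2Z)^2.
|Gal| = 2^2 = 4

4


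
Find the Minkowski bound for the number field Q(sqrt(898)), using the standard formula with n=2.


d = 898, d mod 4 = 2, so disc(K) = 4d = 3592; |disc(K)| = 3592
Real quadratic field, so n = 2, s = r2 = 0, r1 = 2
M = (n!/n^n) * (4/pi)^s * sqrt(|disc(K)|) = (2!/2^2) * (4/pi)^0 * sqrt(3592)
= 0.5 * 1.000000 * 59.933296
= 29.9666

29.9666


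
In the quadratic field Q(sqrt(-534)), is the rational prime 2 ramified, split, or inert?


K = Q(sqrt(-534)). Since d mod 4 = 2, disc(K) = -2136.
Check p | disc: -2136 mod 2 = 0.
p divides disc, so p ramifies: (p) = P^2 with e=2, f=1, g=1.
Therefore p is ramified.

ramified


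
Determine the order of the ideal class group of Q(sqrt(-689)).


K = Q(sqrt(-689)). d mod 4 = 3, so D = disc(K) = 4d = -2756
h(K) equals the number of primitive reduced positive-definite forms (a, b, c) = a*x^2 + b*x*y + c*y^2 with b^2 - 4ac = D,
where reduced means |b| <= a <= c, with b >= 0 whenever |b| = a or a = c, and primitive means gcd(a, b, c) = 1.
Reduced forces 3a^2 <= |D| = 2756, so 1 <= a <= 30; b must have the parity of D, and c = (b^2 - D)/(4a) must be an integer >= a.
Enumerate a = 1..30, b in [-a, a]:
  a=1: (1, 0, 689)  [1]
  a=2: (2, 2, 345)  [1]
  a=3: (3, -2, 230), (3, 2, 230)  [2]
  a=4: none
  a=5: (5, -2, 138), (5, 2, 138)  [2]
  a=6: (6, -2, 115), (6, 2, 115)  [2]
  a=7: (7, -4, 99), (7, 4, 99)  [2]
  a=8: none
  a=9: (9, -4, 77), (9, 4, 77)  [2]
  a=10: (10, -2, 69), (10, 2, 69)  [2]
  a=11: (11, -4, 63), (11, 4, 63)  [2]
  a=12: none
  a=13: (13, 0, 53)  [1]
  a=14: (14, -10, 51), (14, 10, 51)  [2]
  a=15: (15, -8, 47), (15, -2, 46), (15, 2, 46), (15, 8, 47)  [4]
  a=16: none
  a=17: (17, -10, 42), (17, 10, 42)  [2]
  a=18: (18, -14, 41), (18, 14, 41)  [2]
  a=19..20: none
  a=21: (21, -10, 34), (21, -4, 33), (21, 4, 33), (21, 10, 34)  [4]
  a=22: (22, -18, 35), (22, 18, 35)  [2]
  a=23: (23, -2, 30), (23, 2, 30)  [2]
  a=24: none
  a=25: (25, -12, 29), (25, 12, 29)  [2]
  a=26: (26, 26, 33)  [1]
  a=27: (27, -22, 30), (27, 22, 30)  [2]
  a=28..30: none
Total reduced forms: 1 + 1 + 2 + 2 + 2 + 2 + 2 + 2 + 2 + 1 + 2 + 4 + 2 + 2 + 4 + 2 + 2 + 2 + 1 + 2 = 40
h = 40

40


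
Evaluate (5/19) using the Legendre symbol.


p = 19 is prime, so compute (5/19) with the reciprocity algorithm (Jacobi-symbol steps: pull out 2s via (2/n), flip via reciprocity, reduce):
  reciprocity: (5/19) -> +(19/5)
  reduce: (4/5)
  pull out 2: (2/5) = -1  (since 5 mod 8 = 5)
  pull out 2: (2/5) = -1  (since 5 mod 8 = 5)
  (1/5) = 1
Product of signs = 1
(5/19) = 1

1


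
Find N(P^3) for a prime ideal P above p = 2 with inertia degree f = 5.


N(P^a) = p^(a*f)
= 2^(3*5)
= 2^15
= 32768

32768


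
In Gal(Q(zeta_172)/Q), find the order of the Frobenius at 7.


The Frobenius at p in Gal(Q(zeta_n)/Q) = (Z/nZ)* is the class of p, so its order is ord_172(7), the smallest k >= 1 with 7^k = 1 mod 172.
n = 172 = 2^2 * 43, phi(172) = 84; the order divides phi(n).
Divisors of 84: 1, 2, 3, 4, 6, 7, 12, 14, 21, 28, 42, 84
Repeated squaring mod 172: 7^1 = 7, 7^2 = 49, 7^4 = 165, 7^8 = 49, 7^16 = 165, 7^32 = 49, 7^64 = 165
Test divisors in increasing order:
  k=1: 7^1 = 7 mod 172
  k=2: 7^2 = 49 mod 172
  k=3: 7^3 = 49 * 7 = 171 mod 172
  k=4: 7^4 = 165 mod 172
  k=6: 7^6 = 165 * 49 = 1 mod 172  <- first divisor giving 1
Order = 6

6


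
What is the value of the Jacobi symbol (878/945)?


Compute (878/945) via quadratic reciprocity:
  pull out 2: (2/945) = +1  (since 945 mod 8 = 1)
  reciprocity: (439/945) -> +(945/439)
  reduce: (67/439)
  reciprocity: (67/439) -> -(439/67)
  reduce: (37/67)
  reciprocity: (37/67) -> +(67/37)
  reduce: (30/37)
  pull out 2: (2/37) = -1  (since 37 mod 8 = 5)
  reciprocity: (15/37) -> +(37/15)
  reduce: (7/15)
  reciprocity: (7/15) -> -(15/7)
  reduce: (1/7)
  (1/7) = 1
Product of signs = -1

-1


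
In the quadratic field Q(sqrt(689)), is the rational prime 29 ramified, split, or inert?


K = Q(sqrt(689)). Since d mod 4 = 1, disc(K) = 689.
Check p | disc: 689 mod 29 = 22.
p does not divide disc. Compute Legendre symbol (d/p):
22^((29-1)/2) mod 29 = 1
(d/p) = 1, so p splits: (p) = P*P' with e=1, f=1, g=2.
Therefore p is split.

split


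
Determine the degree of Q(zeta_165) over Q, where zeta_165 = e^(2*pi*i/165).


The degree equals Euler's totient phi(165).
165 = 3 * 5 * 11
phi(165) = 80

80


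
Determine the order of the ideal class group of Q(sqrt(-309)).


K = Q(sqrt(-309)). d mod 4 = 3, so D = disc(K) = 4d = -1236
h(K) equals the number of primitive reduced positive-definite forms (a, b, c) = a*x^2 + b*x*y + c*y^2 with b^2 - 4ac = D,
where reduced means |b| <= a <= c, with b >= 0 whenever |b| = a or a = c, and primitive means gcd(a, b, c) = 1.
Reduced forces 3a^2 <= |D| = 1236, so 1 <= a <= 20; b must have the parity of D, and c = (b^2 - D)/(4a) must be an integer >= a.
Enumerate a = 1..20, b in [-a, a]:
  a=1: (1, 0, 309)  [1]
  a=2: (2, 2, 155)  [1]
  a=3: (3, 0, 103)  [1]
  a=4: none
  a=5: (5, -2, 62), (5, 2, 62)  [2]
  a=6: (6, 6, 53)  [1]
  a=7..9: none
  a=10: (10, -2, 31), (10, 2, 31)  [2]
  a=11..12: none
  a=13: (13, -8, 25), (13, 8, 25)  [2]
  a=14: none
  a=15: (15, -12, 23), (15, 12, 23)  [2]
  a=16..20: none
Total reduced forms: 1 + 1 + 1 + 2 + 1 + 2 + 2 + 2 = 12
h = 12

12


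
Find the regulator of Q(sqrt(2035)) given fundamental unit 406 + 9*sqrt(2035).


epsilon = 406 + 9*sqrt(2035)
= 811.9988
R = ln(811.9988)
= 6.6995

6.6995


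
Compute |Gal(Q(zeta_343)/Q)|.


|Gal(Q(zeta_343)/Q)| = phi(343)
= 294

294


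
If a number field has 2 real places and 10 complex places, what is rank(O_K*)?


By Dirichlet's unit theorem:
rank = r1 + r2 - 1
= 2 + 10 - 1
= 11

11


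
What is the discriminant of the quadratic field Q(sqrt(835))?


For K = Q(sqrt(d)) with d squarefree: disc(K) = d if d = 1 mod 4, and disc(K) = 4d if d = 2 or 3 mod 4.
Here d = 835, and d mod 4 = 3.
d = 3 mod 4, not 1 (O_K = Z[sqrt(d)]), so disc(K) = 4d = 4 * (835) = 3340

3340


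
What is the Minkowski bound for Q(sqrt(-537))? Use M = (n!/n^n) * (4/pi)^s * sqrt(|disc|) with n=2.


d = -537, d mod 4 = 3, so disc(K) = 4d = -2148; |disc(K)| = 2148
Imaginary quadratic field, so n = 2, s = r2 = 1, r1 = 0
M = (n!/n^n) * (4/pi)^s * sqrt(|disc(K)|) = (2!/2^2) * (4/pi)^1 * sqrt(2148)
= 0.5 * 1.273240 * 46.346521
= 29.5051

29.5051


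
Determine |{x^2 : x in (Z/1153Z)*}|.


For prime p, the number of non-zero quadratic residues is (p-1)/2.
= (1153-1)/2
= 576

576


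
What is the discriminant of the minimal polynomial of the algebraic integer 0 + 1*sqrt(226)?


The element 0 + 1*sqrt(226) has minimal polynomial:
x^2 + 0*x - 226
Discriminant = (0)^2 - 4*(-226)
= 0 + 904
= 904

904


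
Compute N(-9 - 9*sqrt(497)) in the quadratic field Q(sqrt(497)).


N(a + b*sqrt(d)) = a^2 - d*b^2
= (-9)^2 - (497)*(-9)^2
= 81 - 40257
= -40176

-40176


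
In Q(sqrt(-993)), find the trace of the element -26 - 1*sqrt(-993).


Tr(a + b*sqrt(d)) = (a + b*sqrt(d)) + (a - b*sqrt(d)) = 2a
= 2 * (-26)
= -52

-52


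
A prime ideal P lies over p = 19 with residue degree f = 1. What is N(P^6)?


N(P^a) = p^(a*f)
= 19^(6*1)
= 19^6
= 47045881

47045881


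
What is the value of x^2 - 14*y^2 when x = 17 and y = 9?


x^2 - d*y^2
= 17^2 - 14*9^2
= 289 - 1134
= -845

-845


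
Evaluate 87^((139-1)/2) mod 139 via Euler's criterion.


p = 139 is prime and the exponent is (p-1)/2 = 69, so by Euler's criterion 87^69 = (87/139) = +1 or -1 mod 139.
Compute by square-and-multiply:
  69 = 64 + 4 + 1 (binary 1000101)
  Repeated squaring mod 139: 87^1 = 87, 87^2 = 63, 87^4 = 77, 87^8 = 91, 87^16 = 80, 87^32 = 6, 87^64 = 36
  87^69 = 87^64 * 87^4 * 87^1 = 36 * 77 * 87 mod 139
    36 * 77 = 2772 = 131 mod 139
    131 * 87 = 11397 = 138 mod 139
  87^69 = 138 mod 139
Result 138 = p - 1 = -1 mod 139: 87 is a quadratic non-residue mod 139. As a residue in [0, p-1] the value is 138.
87^69 mod 139 = 138

138


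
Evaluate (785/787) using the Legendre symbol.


p = 787 is prime, so compute (785/787) with the reciprocity algorithm (Jacobi-symbol steps: pull out 2s via (2/n), flip via reciprocity, reduce):
  reciprocity: (785/787) -> +(787/785)
  reduce: (2/785)
  pull out 2: (2/785) = +1  (since 785 mod 8 = 1)
  (1/785) = 1
Product of signs = 1
(785/787) = 1

1


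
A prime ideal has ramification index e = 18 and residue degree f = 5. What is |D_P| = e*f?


|D_P| = e * f
= 18 * 5
= 90

90


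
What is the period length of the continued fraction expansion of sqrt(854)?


Run the CF algorithm for sqrt(854).
a_0 = floor(sqrt(854)) = 29; set m_0=0, q_0=1.
Recurrence: m' = q*a - m,  q' = (d - m'^2)/q,  a' = floor((a_0 + m')/q').
  step 1: m=29, q=13, a=4
  step 2: m=23, q=25, a=2
  step 3: m=27, q=5, a=11
  step 4: m=28, q=14, a=4
  step 5: m=28, q=5, a=11
  step 6: m=27, q=25, a=2
  step 7: m=23, q=13, a=4
  step 8: m=29, q=1, a=58
a_8 = 2*a_0 = 58, so the period closes here.
sqrt(854) = [29; 4, 2, 11, 4, 11, 2, 4, 58]
Period length = 8

8


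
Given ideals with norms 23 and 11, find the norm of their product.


N(IJ) = N(I) * N(J)
= 23 * 11
= 253

253


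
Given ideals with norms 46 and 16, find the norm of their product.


N(IJ) = N(I) * N(J)
= 46 * 16
= 736

736


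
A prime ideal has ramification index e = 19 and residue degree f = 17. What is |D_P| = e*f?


|D_P| = e * f
= 19 * 17
= 323

323


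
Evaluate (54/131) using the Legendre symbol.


p = 131 is prime, so compute (54/131) with the reciprocity algorithm (Jacobi-symbol steps: pull out 2s via (2/n), flip via reciprocity, reduce):
  pull out 2: (2/131) = -1  (since 131 mod 8 = 3)
  reciprocity: (27/131) -> -(131/27)
  reduce: (23/27)
  reciprocity: (23/27) -> -(27/23)
  reduce: (4/23)
  pull out 2: (2/23) = +1  (since 23 mod 8 = 7)
  pull out 2: (2/23) = +1  (since 23 mod 8 = 7)
  (1/23) = 1
Product of signs = -1
(54/131) = -1

-1


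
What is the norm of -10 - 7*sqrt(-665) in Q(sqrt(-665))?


N(a + b*sqrt(d)) = a^2 - d*b^2
= (-10)^2 - (-665)*(-7)^2
= 100 + 32585
= 32685

32685


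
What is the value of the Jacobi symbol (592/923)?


Compute (592/923) via quadratic reciprocity:
  pull out 2: (2/923) = -1  (since 923 mod 8 = 3)
  pull out 2: (2/923) = -1  (since 923 mod 8 = 3)
  pull out 2: (2/923) = -1  (since 923 mod 8 = 3)
  pull out 2: (2/923) = -1  (since 923 mod 8 = 3)
  reciprocity: (37/923) -> +(923/37)
  reduce: (35/37)
  reciprocity: (35/37) -> +(37/35)
  reduce: (2/35)
  pull out 2: (2/35) = -1  (since 35 mod 8 = 3)
  (1/35) = 1
Product of signs = -1

-1


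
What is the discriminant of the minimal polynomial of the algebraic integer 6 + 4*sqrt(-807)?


The element 6 + 4*sqrt(-807) has minimal polynomial:
x^2 - 12*x + 12948
Discriminant = (-12)^2 - 4*(12948)
= 144 - 51792
= -51648

-51648


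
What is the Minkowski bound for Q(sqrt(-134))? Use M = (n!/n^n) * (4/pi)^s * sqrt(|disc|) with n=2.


d = -134, d mod 4 = 2, so disc(K) = 4d = -536; |disc(K)| = 536
Imaginary quadratic field, so n = 2, s = r2 = 1, r1 = 0
M = (n!/n^n) * (4/pi)^s * sqrt(|disc(K)|) = (2!/2^2) * (4/pi)^1 * sqrt(536)
= 0.5 * 1.273240 * 23.151674
= 14.7388

14.7388


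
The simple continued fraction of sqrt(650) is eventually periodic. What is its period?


Run the CF algorithm for sqrt(650).
a_0 = floor(sqrt(650)) = 25; set m_0=0, q_0=1.
Recurrence: m' = q*a - m,  q' = (d - m'^2)/q,  a' = floor((a_0 + m')/q').
  step 1: m=25, q=25, a=2
  step 2: m=25, q=1, a=50
a_2 = 2*a_0 = 50, so the period closes here.
sqrt(650) = [25; 2, 50]
Period length = 2

2


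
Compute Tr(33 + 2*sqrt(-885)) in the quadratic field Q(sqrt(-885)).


Tr(a + b*sqrt(d)) = (a + b*sqrt(d)) + (a - b*sqrt(d)) = 2a
= 2 * (33)
= 66

66


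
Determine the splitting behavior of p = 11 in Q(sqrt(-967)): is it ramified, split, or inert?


K = Q(sqrt(-967)). Since d mod 4 = 1, disc(K) = -967.
Check p | disc: -967 mod 11 = 1.
p does not divide disc. Compute Legendre symbol (d/p):
1^((11-1)/2) mod 11 = 1
(d/p) = 1, so p splits: (p) = P*P' with e=1, f=1, g=2.
Therefore p is split.

split


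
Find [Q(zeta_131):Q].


The degree equals Euler's totient phi(131).
131 = 131
phi(131) = 130

130


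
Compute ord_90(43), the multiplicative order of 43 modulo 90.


We want ord_90(43), the smallest k >= 1 with 43^k = 1 mod 90.
n = 90 = 2 * 3^2 * 5, phi(90) = 24; the order divides phi(n).
Divisors of 24: 1, 2, 3, 4, 6, 8, 12, 24
Repeated squaring mod 90: 43^1 = 43, 43^2 = 49, 43^4 = 61, 43^8 = 31, 43^16 = 61
Test divisors in increasing order:
  k=1: 43^1 = 43 mod 90
  k=2: 43^2 = 49 mod 90
  k=3: 43^3 = 49 * 43 = 37 mod 90
  k=4: 43^4 = 61 mod 90
  k=6: 43^6 = 61 * 49 = 19 mod 90
  k=8: 43^8 = 31 mod 90
  k=12: 43^12 = 31 * 61 = 1 mod 90  <- first divisor giving 1
Order = 12

12


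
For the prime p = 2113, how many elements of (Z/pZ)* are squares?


For prime p, the number of non-zero quadratic residues is (p-1)/2.
= (2113-1)/2
= 1056

1056


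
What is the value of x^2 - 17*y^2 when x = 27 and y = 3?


x^2 - d*y^2
= 27^2 - 17*3^2
= 729 - 153
= 576

576


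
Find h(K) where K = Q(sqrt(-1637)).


K = Q(sqrt(-1637)). d mod 4 = 3, so D = disc(K) = 4d = -6548
h(K) equals the number of primitive reduced positive-definite forms (a, b, c) = a*x^2 + b*x*y + c*y^2 with b^2 - 4ac = D,
where reduced means |b| <= a <= c, with b >= 0 whenever |b| = a or a = c, and primitive means gcd(a, b, c) = 1.
Reduced forces 3a^2 <= |D| = 6548, so 1 <= a <= 46; b must have the parity of D, and c = (b^2 - D)/(4a) must be an integer >= a.
Enumerate a = 1..46, b in [-a, a]:
  a=1: (1, 0, 1637)  [1]
  a=2: (2, 2, 819)  [1]
  a=3: (3, -2, 546), (3, 2, 546)  [2]
  a=4..5: none
  a=6: (6, -2, 273), (6, 2, 273)  [2]
  a=7: (7, -2, 234), (7, 2, 234)  [2]
  a=8: none
  a=9: (9, -2, 182), (9, 2, 182)  [2]
  a=10..12: none
  a=13: (13, -2, 126), (13, 2, 126)  [2]
  a=14: (14, -2, 117), (14, 2, 117)  [2]
  a=15..17: none
  a=18: (18, -2, 91), (18, 2, 91)  [2]
  a=19: (19, -8, 87), (19, 8, 87)  [2]
  a=20: none
  a=21: (21, -16, 81), (21, -2, 78), (21, 2, 78), (21, 16, 81)  [4]
  a=22..25: none
  a=26: (26, -2, 63), (26, 2, 63)  [2]
  a=27: (27, -16, 63), (27, 16, 63)  [2]
  a=28: none
  a=29: (29, -8, 57), (29, 8, 57)  [2]
  a=30..36: none
  a=37: (37, -36, 53), (37, 36, 53)  [2]
  a=38: (38, -30, 49), (38, 30, 49)  [2]
  a=39: (39, -28, 47), (39, -2, 42), (39, 2, 42), (39, 28, 47)  [4]
  a=40..41: none
  a=42: (42, -26, 43), (42, 26, 43)  [2]
  a=43..46: none
Total reduced forms: 1 + 1 + 2 + 2 + 2 + 2 + 2 + 2 + 2 + 2 + 4 + 2 + 2 + 2 + 2 + 2 + 4 + 2 = 38
h = 38

38


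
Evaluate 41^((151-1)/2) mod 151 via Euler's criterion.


p = 151 is prime and the exponent is (p-1)/2 = 75, so by Euler's criterion 41^75 = (41/151) = +1 or -1 mod 151.
Compute by square-and-multiply:
  75 = 64 + 8 + 2 + 1 (binary 1001011)
  Repeated squaring mod 151: 41^1 = 41, 41^2 = 20, 41^4 = 98, 41^8 = 91, 41^16 = 127, 41^32 = 123, 41^64 = 29
  41^75 = 41^64 * 41^8 * 41^2 * 41^1 = 29 * 91 * 20 * 41 mod 151
    29 * 91 = 2639 = 72 mod 151
    72 * 20 = 1440 = 81 mod 151
    81 * 41 = 3321 = 150 mod 151
  41^75 = 150 mod 151
Result 150 = p - 1 = -1 mod 151: 41 is a quadratic non-residue mod 151. As a residue in [0, p-1] the value is 150.
41^75 mod 151 = 150

150


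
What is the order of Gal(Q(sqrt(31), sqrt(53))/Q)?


The 2 square roots of distinct primes are multiplicatively independent over Q,
so [K:Q] = 2^2 and Gal(K/Q) is isomorphic to (Z/2Z)^2.
|Gal| = 2^2 = 4

4


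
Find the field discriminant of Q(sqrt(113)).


For K = Q(sqrt(d)) with d squarefree: disc(K) = d if d = 1 mod 4, and disc(K) = 4d if d = 2 or 3 mod 4.
Here d = 113, and d mod 4 = 1.
d = 1 mod 4 (O_K = Z[(1+sqrt(d))/2]), so disc(K) = d = 113

113


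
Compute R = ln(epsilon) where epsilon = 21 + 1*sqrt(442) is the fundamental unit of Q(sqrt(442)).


epsilon = 21 + 1*sqrt(442)
= 42.0238
R = ln(42.0238)
= 3.7382

3.7382


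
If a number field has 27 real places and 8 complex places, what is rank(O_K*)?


By Dirichlet's unit theorem:
rank = r1 + r2 - 1
= 27 + 8 - 1
= 34

34


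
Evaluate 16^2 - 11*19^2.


x^2 - d*y^2
= 16^2 - 11*19^2
= 256 - 3971
= -3715

-3715


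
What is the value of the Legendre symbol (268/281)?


p = 281 is prime, so compute (268/281) with the reciprocity algorithm (Jacobi-symbol steps: pull out 2s via (2/n), flip via reciprocity, reduce):
  pull out 2: (2/281) = +1  (since 281 mod 8 = 1)
  pull out 2: (2/281) = +1  (since 281 mod 8 = 1)
  reciprocity: (67/281) -> +(281/67)
  reduce: (13/67)
  reciprocity: (13/67) -> +(67/13)
  reduce: (2/13)
  pull out 2: (2/13) = -1  (since 13 mod 8 = 5)
  (1/13) = 1
Product of signs = -1
(268/281) = -1

-1


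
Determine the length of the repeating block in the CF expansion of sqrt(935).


Run the CF algorithm for sqrt(935).
a_0 = floor(sqrt(935)) = 30; set m_0=0, q_0=1.
Recurrence: m' = q*a - m,  q' = (d - m'^2)/q,  a' = floor((a_0 + m')/q').
  step 1: m=30, q=35, a=1
  step 2: m=5, q=26, a=1
  step 3: m=21, q=19, a=2
  step 4: m=17, q=34, a=1
  step 5: m=17, q=19, a=2
  step 6: m=21, q=26, a=1
  step 7: m=5, q=35, a=1
  step 8: m=30, q=1, a=60
a_8 = 2*a_0 = 60, so the period closes here.
sqrt(935) = [30; 1, 1, 2, 1, 2, 1, 1, 60]
Period length = 8

8


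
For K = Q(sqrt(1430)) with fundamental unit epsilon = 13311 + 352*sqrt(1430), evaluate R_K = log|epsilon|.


epsilon = 13311 + 352*sqrt(1430)
= 26622.0000
R = ln(26622.0000)
= 10.1895

10.1895


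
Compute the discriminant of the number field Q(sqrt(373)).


For K = Q(sqrt(d)) with d squarefree: disc(K) = d if d = 1 mod 4, and disc(K) = 4d if d = 2 or 3 mod 4.
Here d = 373, and d mod 4 = 1.
d = 1 mod 4 (O_K = Z[(1+sqrt(d))/2]), so disc(K) = d = 373

373


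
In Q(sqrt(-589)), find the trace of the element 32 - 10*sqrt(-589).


Tr(a + b*sqrt(d)) = (a + b*sqrt(d)) + (a - b*sqrt(d)) = 2a
= 2 * (32)
= 64

64


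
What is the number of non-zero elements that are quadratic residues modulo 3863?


For prime p, the number of non-zero quadratic residues is (p-1)/2.
= (3863-1)/2
= 1931

1931


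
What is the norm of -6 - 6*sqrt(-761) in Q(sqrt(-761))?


N(a + b*sqrt(d)) = a^2 - d*b^2
= (-6)^2 - (-761)*(-6)^2
= 36 + 27396
= 27432

27432


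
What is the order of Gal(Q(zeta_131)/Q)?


|Gal(Q(zeta_131)/Q)| = phi(131)
= 130

130


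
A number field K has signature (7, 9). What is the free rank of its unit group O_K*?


By Dirichlet's unit theorem:
rank = r1 + r2 - 1
= 7 + 9 - 1
= 15

15


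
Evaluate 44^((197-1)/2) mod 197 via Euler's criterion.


p = 197 is prime and the exponent is (p-1)/2 = 98, so by Euler's criterion 44^98 = (44/197) = +1 or -1 mod 197.
Compute by square-and-multiply:
  98 = 64 + 32 + 2 (binary 1100010)
  Repeated squaring mod 197: 44^1 = 44, 44^2 = 163, 44^4 = 171, 44^8 = 85, 44^16 = 133, 44^32 = 156, 44^64 = 105
  44^98 = 44^64 * 44^32 * 44^2 = 105 * 156 * 163 mod 197
    105 * 156 = 16380 = 29 mod 197
    29 * 163 = 4727 = 196 mod 197
  44^98 = 196 mod 197
Result 196 = p - 1 = -1 mod 197: 44 is a quadratic non-residue mod 197. As a residue in [0, p-1] the value is 196.
44^98 mod 197 = 196

196


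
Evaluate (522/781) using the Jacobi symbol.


Compute (522/781) via quadratic reciprocity:
  pull out 2: (2/781) = -1  (since 781 mod 8 = 5)
  reciprocity: (261/781) -> +(781/261)
  reduce: (259/261)
  reciprocity: (259/261) -> +(261/259)
  reduce: (2/259)
  pull out 2: (2/259) = -1  (since 259 mod 8 = 3)
  (1/259) = 1
Product of signs = 1

1


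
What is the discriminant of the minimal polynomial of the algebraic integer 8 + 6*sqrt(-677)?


The element 8 + 6*sqrt(-677) has minimal polynomial:
x^2 - 16*x + 24436
Discriminant = (-16)^2 - 4*(24436)
= 256 - 97744
= -97488

-97488


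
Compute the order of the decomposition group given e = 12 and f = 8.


|D_P| = e * f
= 12 * 8
= 96

96


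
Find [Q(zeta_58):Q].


The degree equals Euler's totient phi(58).
58 = 2 * 29
phi(58) = 28

28


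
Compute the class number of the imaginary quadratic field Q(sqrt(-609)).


K = Q(sqrt(-609)). d mod 4 = 3, so D = disc(K) = 4d = -2436
h(K) equals the number of primitive reduced positive-definite forms (a, b, c) = a*x^2 + b*x*y + c*y^2 with b^2 - 4ac = D,
where reduced means |b| <= a <= c, with b >= 0 whenever |b| = a or a = c, and primitive means gcd(a, b, c) = 1.
Reduced forces 3a^2 <= |D| = 2436, so 1 <= a <= 28; b must have the parity of D, and c = (b^2 - D)/(4a) must be an integer >= a.
Enumerate a = 1..28, b in [-a, a]:
  a=1: (1, 0, 609)  [1]
  a=2: (2, 2, 305)  [1]
  a=3: (3, 0, 203)  [1]
  a=4: none
  a=5: (5, -2, 122), (5, 2, 122)  [2]
  a=6: (6, 6, 103)  [1]
  a=7: (7, 0, 87)  [1]
  a=8..9: none
  a=10: (10, -2, 61), (10, 2, 61)  [2]
  a=11..13: none
  a=14: (14, 14, 47)  [1]
  a=15: (15, -12, 43), (15, 12, 43)  [2]
  a=16..20: none
  a=21: (21, 0, 29)  [1]
  a=22: none
  a=23: (23, -18, 30), (23, 18, 30)  [2]
  a=24: none
  a=25: (25, 8, 25)  [1]
  a=26..28: none
Total reduced forms: 1 + 1 + 1 + 2 + 1 + 1 + 2 + 1 + 2 + 1 + 2 + 1 = 16
h = 16

16


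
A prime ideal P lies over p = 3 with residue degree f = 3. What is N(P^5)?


N(P^a) = p^(a*f)
= 3^(5*3)
= 3^15
= 14348907

14348907


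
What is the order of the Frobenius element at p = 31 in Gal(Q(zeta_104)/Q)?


The Frobenius at p in Gal(Q(zeta_n)/Q) = (Z/nZ)* is the class of p, so its order is ord_104(31), the smallest k >= 1 with 31^k = 1 mod 104.
n = 104 = 2^3 * 13, phi(104) = 48; the order divides phi(n).
Divisors of 48: 1, 2, 3, 4, 6, 8, 12, 16, 24, 48
Repeated squaring mod 104: 31^1 = 31, 31^2 = 25, 31^4 = 1, 31^8 = 1, 31^16 = 1, 31^32 = 1
Test divisors in increasing order:
  k=1: 31^1 = 31 mod 104
  k=2: 31^2 = 25 mod 104
  k=3: 31^3 = 25 * 31 = 47 mod 104
  k=4: 31^4 = 1 mod 104  <- first divisor giving 1
Order = 4

4


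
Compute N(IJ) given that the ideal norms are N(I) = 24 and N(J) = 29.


N(IJ) = N(I) * N(J)
= 24 * 29
= 696

696


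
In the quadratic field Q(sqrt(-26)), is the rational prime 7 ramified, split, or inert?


K = Q(sqrt(-26)). Since d mod 4 = 2, disc(K) = -104.
Check p | disc: -104 mod 7 = 1.
p does not divide disc. Compute Legendre symbol (d/p):
2^((7-1)/2) mod 7 = 1
(d/p) = 1, so p splits: (p) = P*P' with e=1, f=1, g=2.
Therefore p is split.

split


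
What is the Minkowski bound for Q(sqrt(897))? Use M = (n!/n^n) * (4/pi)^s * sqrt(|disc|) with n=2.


d = 897, d mod 4 = 1, so disc(K) = d = 897; |disc(K)| = 897
Real quadratic field, so n = 2, s = r2 = 0, r1 = 2
M = (n!/n^n) * (4/pi)^s * sqrt(|disc(K)|) = (2!/2^2) * (4/pi)^0 * sqrt(897)
= 0.5 * 1.000000 * 29.949958
= 14.9750

14.9750


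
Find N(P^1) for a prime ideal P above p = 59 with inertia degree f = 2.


N(P^a) = p^(a*f)
= 59^(1*2)
= 59^2
= 3481

3481


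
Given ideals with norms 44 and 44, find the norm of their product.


N(IJ) = N(I) * N(J)
= 44 * 44
= 1936

1936


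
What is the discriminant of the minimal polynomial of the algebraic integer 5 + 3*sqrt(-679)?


The element 5 + 3*sqrt(-679) has minimal polynomial:
x^2 - 10*x + 6136
Discriminant = (-10)^2 - 4*(6136)
= 100 - 24544
= -24444

-24444


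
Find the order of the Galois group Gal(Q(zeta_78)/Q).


|Gal(Q(zeta_78)/Q)| = phi(78)
= 24

24


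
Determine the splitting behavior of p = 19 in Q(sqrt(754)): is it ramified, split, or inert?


K = Q(sqrt(754)). Since d mod 4 = 2, disc(K) = 3016.
Check p | disc: 3016 mod 19 = 14.
p does not divide disc. Compute Legendre symbol (d/p):
13^((19-1)/2) mod 19 = -1
(d/p) = -1, so p is inert: (p) stays prime with e=1, f=2, g=1.
Therefore p is inert.

inert


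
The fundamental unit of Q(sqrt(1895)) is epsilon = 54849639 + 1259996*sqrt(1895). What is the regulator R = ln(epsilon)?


epsilon = 54849639 + 1259996*sqrt(1895)
= 1.0970e+08
R = ln(1.0970e+08)
= 18.5133

18.5133


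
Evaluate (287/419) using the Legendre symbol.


p = 419 is prime, so compute (287/419) with the reciprocity algorithm (Jacobi-symbol steps: pull out 2s via (2/n), flip via reciprocity, reduce):
  reciprocity: (287/419) -> -(419/287)
  reduce: (132/287)
  pull out 2: (2/287) = +1  (since 287 mod 8 = 7)
  pull out 2: (2/287) = +1  (since 287 mod 8 = 7)
  reciprocity: (33/287) -> +(287/33)
  reduce: (23/33)
  reciprocity: (23/33) -> +(33/23)
  reduce: (10/23)
  pull out 2: (2/23) = +1  (since 23 mod 8 = 7)
  reciprocity: (5/23) -> +(23/5)
  reduce: (3/5)
  reciprocity: (3/5) -> +(5/3)
  reduce: (2/3)
  pull out 2: (2/3) = -1  (since 3 mod 8 = 3)
  (1/3) = 1
Product of signs = 1
(287/419) = 1

1


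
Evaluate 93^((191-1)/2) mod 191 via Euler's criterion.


p = 191 is prime and the exponent is (p-1)/2 = 95, so by Euler's criterion 93^95 = (93/191) = +1 or -1 mod 191.
Compute by square-and-multiply:
  95 = 64 + 16 + 8 + 4 + 2 + 1 (binary 1011111)
  Repeated squaring mod 191: 93^1 = 93, 93^2 = 54, 93^4 = 51, 93^8 = 118, 93^16 = 172, 93^32 = 170, 93^64 = 59
  93^95 = 93^64 * 93^16 * 93^8 * 93^4 * 93^2 * 93^1 = 59 * 172 * 118 * 51 * 54 * 93 mod 191
    59 * 172 = 10148 = 25 mod 191
    25 * 118 = 2950 = 85 mod 191
    85 * 51 = 4335 = 133 mod 191
    133 * 54 = 7182 = 115 mod 191
    115 * 93 = 10695 = 190 mod 191
  93^95 = 190 mod 191
Result 190 = p - 1 = -1 mod 191: 93 is a quadratic non-residue mod 191. As a residue in [0, p-1] the value is 190.
93^95 mod 191 = 190

190


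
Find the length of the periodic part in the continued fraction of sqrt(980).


Run the CF algorithm for sqrt(980).
a_0 = floor(sqrt(980)) = 31; set m_0=0, q_0=1.
Recurrence: m' = q*a - m,  q' = (d - m'^2)/q,  a' = floor((a_0 + m')/q').
  step 1: m=31, q=19, a=3
  step 2: m=26, q=16, a=3
  step 3: m=22, q=31, a=1
  step 4: m=9, q=29, a=1
  step 5: m=20, q=20, a=2
  step 6: m=20, q=29, a=1
  step 7: m=9, q=31, a=1
  step 8: m=22, q=16, a=3
  step 9: m=26, q=19, a=3
  step 10: m=31, q=1, a=62
a_10 = 2*a_0 = 62, so the period closes here.
sqrt(980) = [31; 3, 3, 1, 1, 2, 1, 1, 3, 3, 62]
Period length = 10

10


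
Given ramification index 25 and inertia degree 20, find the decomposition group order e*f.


|D_P| = e * f
= 25 * 20
= 500

500


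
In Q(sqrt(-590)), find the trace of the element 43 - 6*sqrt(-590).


Tr(a + b*sqrt(d)) = (a + b*sqrt(d)) + (a - b*sqrt(d)) = 2a
= 2 * (43)
= 86

86


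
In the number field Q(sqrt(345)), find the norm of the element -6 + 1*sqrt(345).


N(a + b*sqrt(d)) = a^2 - d*b^2
= (-6)^2 - (345)*(1)^2
= 36 - 345
= -309

-309


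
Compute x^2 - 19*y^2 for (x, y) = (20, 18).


x^2 - d*y^2
= 20^2 - 19*18^2
= 400 - 6156
= -5756

-5756


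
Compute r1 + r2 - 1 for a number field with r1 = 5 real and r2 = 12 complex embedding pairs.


By Dirichlet's unit theorem:
rank = r1 + r2 - 1
= 5 + 12 - 1
= 16

16


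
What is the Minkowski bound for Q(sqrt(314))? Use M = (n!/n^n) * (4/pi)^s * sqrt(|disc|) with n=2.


d = 314, d mod 4 = 2, so disc(K) = 4d = 1256; |disc(K)| = 1256
Real quadratic field, so n = 2, s = r2 = 0, r1 = 2
M = (n!/n^n) * (4/pi)^s * sqrt(|disc(K)|) = (2!/2^2) * (4/pi)^0 * sqrt(1256)
= 0.5 * 1.000000 * 35.440090
= 17.7200

17.7200


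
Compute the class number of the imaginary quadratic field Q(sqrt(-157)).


K = Q(sqrt(-157)). d mod 4 = 3, so D = disc(K) = 4d = -628
h(K) equals the number of primitive reduced positive-definite forms (a, b, c) = a*x^2 + b*x*y + c*y^2 with b^2 - 4ac = D,
where reduced means |b| <= a <= c, with b >= 0 whenever |b| = a or a = c, and primitive means gcd(a, b, c) = 1.
Reduced forces 3a^2 <= |D| = 628, so 1 <= a <= 14; b must have the parity of D, and c = (b^2 - D)/(4a) must be an integer >= a.
Enumerate a = 1..14, b in [-a, a]:
  a=1: (1, 0, 157)  [1]
  a=2: (2, 2, 79)  [1]
  a=3..6: none
  a=7: (7, -4, 23), (7, 4, 23)  [2]
  a=8..12: none
  a=13: (13, -10, 14), (13, 10, 14)  [2]
  a=14: none
Total reduced forms: 1 + 1 + 2 + 2 = 6
h = 6

6


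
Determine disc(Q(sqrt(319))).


For K = Q(sqrt(d)) with d squarefree: disc(K) = d if d = 1 mod 4, and disc(K) = 4d if d = 2 or 3 mod 4.
Here d = 319, and d mod 4 = 3.
d = 3 mod 4, not 1 (O_K = Z[sqrt(d)]), so disc(K) = 4d = 4 * (319) = 1276

1276


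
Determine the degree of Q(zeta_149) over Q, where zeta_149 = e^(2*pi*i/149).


The degree equals Euler's totient phi(149).
149 = 149
phi(149) = 148

148


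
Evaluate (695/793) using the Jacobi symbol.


Compute (695/793) via quadratic reciprocity:
  reciprocity: (695/793) -> +(793/695)
  reduce: (98/695)
  pull out 2: (2/695) = +1  (since 695 mod 8 = 7)
  reciprocity: (49/695) -> +(695/49)
  reduce: (9/49)
  reciprocity: (9/49) -> +(49/9)
  reduce: (4/9)
  pull out 2: (2/9) = +1  (since 9 mod 8 = 1)
  pull out 2: (2/9) = +1  (since 9 mod 8 = 1)
  (1/9) = 1
Product of signs = 1

1


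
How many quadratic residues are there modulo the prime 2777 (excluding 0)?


For prime p, the number of non-zero quadratic residues is (p-1)/2.
= (2777-1)/2
= 1388

1388


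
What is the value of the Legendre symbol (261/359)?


p = 359 is prime, so compute (261/359) with the reciprocity algorithm (Jacobi-symbol steps: pull out 2s via (2/n), flip via reciprocity, reduce):
  reciprocity: (261/359) -> +(359/261)
  reduce: (98/261)
  pull out 2: (2/261) = -1  (since 261 mod 8 = 5)
  reciprocity: (49/261) -> +(261/49)
  reduce: (16/49)
  pull out 2: (2/49) = +1  (since 49 mod 8 = 1)
  pull out 2: (2/49) = +1  (since 49 mod 8 = 1)
  pull out 2: (2/49) = +1  (since 49 mod 8 = 1)
  pull out 2: (2/49) = +1  (since 49 mod 8 = 1)
  (1/49) = 1
Product of signs = -1
(261/359) = -1

-1


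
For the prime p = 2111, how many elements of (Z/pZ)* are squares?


For prime p, the number of non-zero quadratic residues is (p-1)/2.
= (2111-1)/2
= 1055

1055


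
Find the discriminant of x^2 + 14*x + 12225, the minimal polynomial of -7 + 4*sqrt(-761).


The element -7 + 4*sqrt(-761) has minimal polynomial:
x^2 + 14*x + 12225
Discriminant = (14)^2 - 4*(12225)
= 196 - 48900
= -48704

-48704


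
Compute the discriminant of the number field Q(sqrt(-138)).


For K = Q(sqrt(d)) with d squarefree: disc(K) = d if d = 1 mod 4, and disc(K) = 4d if d = 2 or 3 mod 4.
Here d = -138, and d mod 4 = 2.
d = 2 mod 4, not 1 (O_K = Z[sqrt(d)]), so disc(K) = 4d = 4 * (-138) = -552

-552


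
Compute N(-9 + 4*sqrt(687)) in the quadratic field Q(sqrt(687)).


N(a + b*sqrt(d)) = a^2 - d*b^2
= (-9)^2 - (687)*(4)^2
= 81 - 10992
= -10911

-10911


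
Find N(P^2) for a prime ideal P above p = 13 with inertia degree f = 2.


N(P^a) = p^(a*f)
= 13^(2*2)
= 13^4
= 28561

28561


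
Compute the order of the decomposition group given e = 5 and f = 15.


|D_P| = e * f
= 5 * 15
= 75

75


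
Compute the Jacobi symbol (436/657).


Compute (436/657) via quadratic reciprocity:
  pull out 2: (2/657) = +1  (since 657 mod 8 = 1)
  pull out 2: (2/657) = +1  (since 657 mod 8 = 1)
  reciprocity: (109/657) -> +(657/109)
  reduce: (3/109)
  reciprocity: (3/109) -> +(109/3)
  reduce: (1/3)
  (1/3) = 1
Product of signs = 1

1


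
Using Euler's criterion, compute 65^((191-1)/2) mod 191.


p = 191 is prime and the exponent is (p-1)/2 = 95, so by Euler's criterion 65^95 = (65/191) = +1 or -1 mod 191.
Compute by square-and-multiply:
  95 = 64 + 16 + 8 + 4 + 2 + 1 (binary 1011111)
  Repeated squaring mod 191: 65^1 = 65, 65^2 = 23, 65^4 = 147, 65^8 = 26, 65^16 = 103, 65^32 = 104, 65^64 = 120
  65^95 = 65^64 * 65^16 * 65^8 * 65^4 * 65^2 * 65^1 = 120 * 103 * 26 * 147 * 23 * 65 mod 191
    120 * 103 = 12360 = 136 mod 191
    136 * 26 = 3536 = 98 mod 191
    98 * 147 = 14406 = 81 mod 191
    81 * 23 = 1863 = 144 mod 191
    144 * 65 = 9360 = 1 mod 191
  65^95 = 1 mod 191
Result 1: 65 is a quadratic residue mod 191.
65^95 mod 191 = 1

1


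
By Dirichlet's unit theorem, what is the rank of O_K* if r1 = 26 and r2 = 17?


By Dirichlet's unit theorem:
rank = r1 + r2 - 1
= 26 + 17 - 1
= 42

42


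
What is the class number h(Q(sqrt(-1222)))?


K = Q(sqrt(-1222)). d mod 4 = 2, so D = disc(K) = 4d = -4888
h(K) equals the number of primitive reduced positive-definite forms (a, b, c) = a*x^2 + b*x*y + c*y^2 with b^2 - 4ac = D,
where reduced means |b| <= a <= c, with b >= 0 whenever |b| = a or a = c, and primitive means gcd(a, b, c) = 1.
Reduced forces 3a^2 <= |D| = 4888, so 1 <= a <= 40; b must have the parity of D, and c = (b^2 - D)/(4a) must be an integer >= a.
Enumerate a = 1..40, b in [-a, a]:
  a=1: (1, 0, 1222)  [1]
  a=2: (2, 0, 611)  [1]
  a=3..12: none
  a=13: (13, 0, 94)  [1]
  a=14..16: none
  a=17: (17, -12, 74), (17, 12, 74)  [2]
  a=18..25: none
  a=26: (26, 0, 47)  [1]
  a=27..28: none
  a=29: (29, -10, 43), (29, 10, 43)  [2]
  a=30: none
  a=31: (31, -14, 41), (31, 14, 41)  [2]
  a=32..33: none
  a=34: (34, -12, 37), (34, 12, 37)  [2]
  a=35..40: none
Total reduced forms: 1 + 1 + 1 + 2 + 1 + 2 + 2 + 2 = 12
h = 12

12


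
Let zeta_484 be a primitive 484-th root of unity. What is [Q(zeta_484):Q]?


The degree equals Euler's totient phi(484).
484 = 2^2 * 11^2
phi(484) = 220

220


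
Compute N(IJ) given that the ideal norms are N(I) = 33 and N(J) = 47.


N(IJ) = N(I) * N(J)
= 33 * 47
= 1551

1551


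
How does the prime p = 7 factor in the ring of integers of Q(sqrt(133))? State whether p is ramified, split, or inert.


K = Q(sqrt(133)). Since d mod 4 = 1, disc(K) = 133.
Check p | disc: 133 mod 7 = 0.
p divides disc, so p ramifies: (p) = P^2 with e=2, f=1, g=1.
Therefore p is ramified.

ramified


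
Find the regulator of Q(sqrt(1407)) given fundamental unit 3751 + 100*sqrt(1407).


epsilon = 3751 + 100*sqrt(1407)
= 7501.9999
R = ln(7501.9999)
= 8.9229

8.9229


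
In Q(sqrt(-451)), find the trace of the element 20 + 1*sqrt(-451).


Tr(a + b*sqrt(d)) = (a + b*sqrt(d)) + (a - b*sqrt(d)) = 2a
= 2 * (20)
= 40

40


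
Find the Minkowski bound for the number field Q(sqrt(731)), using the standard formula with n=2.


d = 731, d mod 4 = 3, so disc(K) = 4d = 2924; |disc(K)| = 2924
Real quadratic field, so n = 2, s = r2 = 0, r1 = 2
M = (n!/n^n) * (4/pi)^s * sqrt(|disc(K)|) = (2!/2^2) * (4/pi)^0 * sqrt(2924)
= 0.5 * 1.000000 * 54.074023
= 27.0370

27.0370


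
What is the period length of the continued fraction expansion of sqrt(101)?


Run the CF algorithm for sqrt(101).
a_0 = floor(sqrt(101)) = 10; set m_0=0, q_0=1.
Recurrence: m' = q*a - m,  q' = (d - m'^2)/q,  a' = floor((a_0 + m')/q').
  step 1: m=10, q=1, a=20
a_1 = 2*a_0 = 20, so the period closes here.
sqrt(101) = [10; 20]
Period length = 1

1


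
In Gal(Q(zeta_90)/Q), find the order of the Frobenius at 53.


The Frobenius at p in Gal(Q(zeta_n)/Q) = (Z/nZ)* is the class of p, so its order is ord_90(53), the smallest k >= 1 with 53^k = 1 mod 90.
n = 90 = 2 * 3^2 * 5, phi(90) = 24; the order divides phi(n).
Divisors of 24: 1, 2, 3, 4, 6, 8, 12, 24
Repeated squaring mod 90: 53^1 = 53, 53^2 = 19, 53^4 = 1, 53^8 = 1, 53^16 = 1
Test divisors in increasing order:
  k=1: 53^1 = 53 mod 90
  k=2: 53^2 = 19 mod 90
  k=3: 53^3 = 19 * 53 = 17 mod 90
  k=4: 53^4 = 1 mod 90  <- first divisor giving 1
Order = 4

4


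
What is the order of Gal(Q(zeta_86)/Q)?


|Gal(Q(zeta_86)/Q)| = phi(86)
= 42

42


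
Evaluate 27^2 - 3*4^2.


x^2 - d*y^2
= 27^2 - 3*4^2
= 729 - 48
= 681

681


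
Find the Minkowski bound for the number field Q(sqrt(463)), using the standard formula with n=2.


d = 463, d mod 4 = 3, so disc(K) = 4d = 1852; |disc(K)| = 1852
Real quadratic field, so n = 2, s = r2 = 0, r1 = 2
M = (n!/n^n) * (4/pi)^s * sqrt(|disc(K)|) = (2!/2^2) * (4/pi)^0 * sqrt(1852)
= 0.5 * 1.000000 * 43.034870
= 21.5174

21.5174


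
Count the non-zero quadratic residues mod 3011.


For prime p, the number of non-zero quadratic residues is (p-1)/2.
= (3011-1)/2
= 1505

1505


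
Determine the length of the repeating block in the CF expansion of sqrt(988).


Run the CF algorithm for sqrt(988).
a_0 = floor(sqrt(988)) = 31; set m_0=0, q_0=1.
Recurrence: m' = q*a - m,  q' = (d - m'^2)/q,  a' = floor((a_0 + m')/q').
  step 1: m=31, q=27, a=2
  step 2: m=23, q=17, a=3
  step 3: m=28, q=12, a=4
  step 4: m=20, q=49, a=1
  step 5: m=29, q=3, a=20
  step 6: m=31, q=9, a=6
  step 7: m=23, q=51, a=1
  step 8: m=28, q=4, a=14
  step 9: m=28, q=51, a=1
  step 10: m=23, q=9, a=6
  step 11: m=31, q=3, a=20
  step 12: m=29, q=49, a=1
  step 13: m=20, q=12, a=4
  step 14: m=28, q=17, a=3
  step 15: m=23, q=27, a=2
  step 16: m=31, q=1, a=62
a_16 = 2*a_0 = 62, so the period closes here.
sqrt(988) = [31; 2, 3, 4, 1, 20, 6, 1, 14, 1, 6, 20, 1, 4, 3, 2, 62]
Period length = 16

16
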